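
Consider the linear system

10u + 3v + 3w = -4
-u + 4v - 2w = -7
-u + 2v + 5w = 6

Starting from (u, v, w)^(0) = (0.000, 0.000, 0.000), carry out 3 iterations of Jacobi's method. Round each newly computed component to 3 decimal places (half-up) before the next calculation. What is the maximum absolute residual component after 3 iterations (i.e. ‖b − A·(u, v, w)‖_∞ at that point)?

Iteration 1:
  u = (-4 - (3)·0.000 - (3)·0.000) / (10) = -0.400
  v = (-7 - (-1)·0.000 - (-2)·0.000) / (4) = -1.750
  w = (6 - (-1)·0.000 - (2)·0.000) / (5) = 1.200
Iteration 2:
  u = (-4 - (3)·-1.750 - (3)·1.200) / (10) = -0.235
  v = (-7 - (-1)·-0.400 - (-2)·1.200) / (4) = -1.250
  w = (6 - (-1)·-0.400 - (2)·-1.750) / (5) = 1.820
Iteration 3:
  u = (-4 - (3)·-1.250 - (3)·1.820) / (10) = -0.571
  v = (-7 - (-1)·-0.235 - (-2)·1.820) / (4) = -0.899
  w = (6 - (-1)·-0.235 - (2)·-1.250) / (5) = 1.653
Residual b − A·x = (-0.552, -0.669, -1.038); ∞-norm = 1.038

1.038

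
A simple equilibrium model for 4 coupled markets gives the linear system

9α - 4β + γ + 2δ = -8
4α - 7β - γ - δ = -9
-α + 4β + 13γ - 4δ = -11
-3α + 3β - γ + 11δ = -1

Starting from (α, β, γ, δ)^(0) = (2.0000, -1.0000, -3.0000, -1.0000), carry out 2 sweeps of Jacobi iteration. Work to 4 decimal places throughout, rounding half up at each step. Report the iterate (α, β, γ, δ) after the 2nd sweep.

(0.4204, 0.8752, -1.6892, -1.1842)

Iteration 1:
  α = (-8 - (-4)·-1.0000 - (1)·-3.0000 - (2)·-1.0000) / (9) = -0.7778
  β = (-9 - (4)·2.0000 - (-1)·-3.0000 - (-1)·-1.0000) / (-7) = 3.0000
  γ = (-11 - (-1)·2.0000 - (4)·-1.0000 - (-4)·-1.0000) / (13) = -0.6923
  δ = (-1 - (-3)·2.0000 - (3)·-1.0000 - (-1)·-3.0000) / (11) = 0.4545
Iteration 2:
  α = (-8 - (-4)·3.0000 - (1)·-0.6923 - (2)·0.4545) / (9) = 0.4204
  β = (-9 - (4)·-0.7778 - (-1)·-0.6923 - (-1)·0.4545) / (-7) = 0.8752
  γ = (-11 - (-1)·-0.7778 - (4)·3.0000 - (-4)·0.4545) / (13) = -1.6892
  δ = (-1 - (-3)·-0.7778 - (3)·3.0000 - (-1)·-0.6923) / (11) = -1.1842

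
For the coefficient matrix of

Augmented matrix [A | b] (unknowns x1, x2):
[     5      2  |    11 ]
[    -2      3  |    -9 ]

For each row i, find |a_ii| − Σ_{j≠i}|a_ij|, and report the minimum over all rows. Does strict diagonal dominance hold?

1

row 1: |5| − (2) = 3
row 2: |3| − (2) = 1
minimum over rows = 1 → strictly diagonally dominant (convergence guaranteed)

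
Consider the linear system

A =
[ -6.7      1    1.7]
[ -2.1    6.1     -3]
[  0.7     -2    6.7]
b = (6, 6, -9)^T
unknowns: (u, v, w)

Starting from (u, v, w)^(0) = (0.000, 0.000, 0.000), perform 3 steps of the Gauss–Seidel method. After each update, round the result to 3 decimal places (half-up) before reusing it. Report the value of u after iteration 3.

-1.185

Iteration 1:
  u = (6 - (1)·0.000 - (1.7)·0.000) / (-6.7) = -0.896
  v = (6 - (-2.1)·-0.896 - (-3)·0.000) / (6.1) = 0.675
  w = (-9 - (0.7)·-0.896 - (-2)·0.675) / (6.7) = -1.048
Iteration 2:
  u = (6 - (1)·0.675 - (1.7)·-1.048) / (-6.7) = -1.061
  v = (6 - (-2.1)·-1.061 - (-3)·-1.048) / (6.1) = 0.103
  w = (-9 - (0.7)·-1.061 - (-2)·0.103) / (6.7) = -1.202
Iteration 3:
  u = (6 - (1)·0.103 - (1.7)·-1.202) / (-6.7) = -1.185
  v = (6 - (-2.1)·-1.185 - (-3)·-1.202) / (6.1) = -0.015
  w = (-9 - (0.7)·-1.185 - (-2)·-0.015) / (6.7) = -1.224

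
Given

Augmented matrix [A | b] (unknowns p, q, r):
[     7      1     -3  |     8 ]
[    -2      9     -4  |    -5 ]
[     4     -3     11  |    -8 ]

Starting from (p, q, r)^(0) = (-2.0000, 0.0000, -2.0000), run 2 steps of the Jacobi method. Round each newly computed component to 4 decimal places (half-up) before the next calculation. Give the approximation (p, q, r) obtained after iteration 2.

Iteration 1:
  p = (8 - (1)·0.0000 - (-3)·-2.0000) / (7) = 0.2857
  q = (-5 - (-2)·-2.0000 - (-4)·-2.0000) / (9) = -1.8889
  r = (-8 - (4)·-2.0000 - (-3)·0.0000) / (11) = 0.0000
Iteration 2:
  p = (8 - (1)·-1.8889 - (-3)·0.0000) / (7) = 1.4127
  q = (-5 - (-2)·0.2857 - (-4)·0.0000) / (9) = -0.4921
  r = (-8 - (4)·0.2857 - (-3)·-1.8889) / (11) = -1.3463

(1.4127, -0.4921, -1.3463)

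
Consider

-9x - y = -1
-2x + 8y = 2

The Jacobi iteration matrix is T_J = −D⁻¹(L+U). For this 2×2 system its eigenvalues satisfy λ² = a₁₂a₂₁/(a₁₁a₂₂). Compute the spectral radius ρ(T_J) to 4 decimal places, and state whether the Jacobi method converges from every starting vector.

0.1667

a₁₂a₂₁/(a₁₁a₂₂) = (-1)·(-2) / ((-9)·(8)) = -0.027778
ρ = √|-0.027778| = √0.027778 = 0.1667
ρ < 1, so Jacobi converges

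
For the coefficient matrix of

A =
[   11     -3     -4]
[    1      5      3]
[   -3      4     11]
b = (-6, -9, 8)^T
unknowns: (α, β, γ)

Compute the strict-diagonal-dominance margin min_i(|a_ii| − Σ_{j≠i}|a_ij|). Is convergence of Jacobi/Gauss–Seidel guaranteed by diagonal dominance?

row 1: |11| − (3+4) = 4
row 2: |5| − (1+3) = 1
row 3: |11| − (3+4) = 4
minimum over rows = 1 → strictly diagonally dominant (convergence guaranteed)

1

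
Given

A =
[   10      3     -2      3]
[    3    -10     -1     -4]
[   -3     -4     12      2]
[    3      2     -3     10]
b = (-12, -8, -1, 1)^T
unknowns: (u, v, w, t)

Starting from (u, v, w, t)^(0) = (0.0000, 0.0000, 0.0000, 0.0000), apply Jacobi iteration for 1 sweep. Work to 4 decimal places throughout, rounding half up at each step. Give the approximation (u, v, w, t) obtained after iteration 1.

Iteration 1:
  u = (-12 - (3)·0.0000 - (-2)·0.0000 - (3)·0.0000) / (10) = -1.2000
  v = (-8 - (3)·0.0000 - (-1)·0.0000 - (-4)·0.0000) / (-10) = 0.8000
  w = (-1 - (-3)·0.0000 - (-4)·0.0000 - (2)·0.0000) / (12) = -0.0833
  t = (1 - (3)·0.0000 - (2)·0.0000 - (-3)·0.0000) / (10) = 0.1000

(-1.2000, 0.8000, -0.0833, 0.1000)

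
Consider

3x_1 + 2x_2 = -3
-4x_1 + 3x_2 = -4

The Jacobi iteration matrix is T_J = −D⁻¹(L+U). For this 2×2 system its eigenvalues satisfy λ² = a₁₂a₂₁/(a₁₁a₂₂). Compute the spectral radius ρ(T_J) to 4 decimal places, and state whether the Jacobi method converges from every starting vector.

0.9428

a₁₂a₂₁/(a₁₁a₂₂) = (2)·(-4) / ((3)·(3)) = -0.888889
ρ = √|-0.888889| = √0.888889 = 0.9428
ρ < 1, so Jacobi converges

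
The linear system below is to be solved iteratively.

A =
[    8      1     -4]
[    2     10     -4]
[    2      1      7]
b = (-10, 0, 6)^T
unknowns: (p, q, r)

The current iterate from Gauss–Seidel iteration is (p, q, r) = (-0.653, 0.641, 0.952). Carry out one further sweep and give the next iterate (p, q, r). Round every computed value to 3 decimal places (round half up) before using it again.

One sweep:
  p = (-10 - (1)·0.641 - (-4)·0.952) / (8) = -0.854
  q = (0 - (2)·-0.854 - (-4)·0.952) / (10) = 0.552
  r = (6 - (2)·-0.854 - (1)·0.552) / (7) = 1.022

(-0.854, 0.552, 1.022)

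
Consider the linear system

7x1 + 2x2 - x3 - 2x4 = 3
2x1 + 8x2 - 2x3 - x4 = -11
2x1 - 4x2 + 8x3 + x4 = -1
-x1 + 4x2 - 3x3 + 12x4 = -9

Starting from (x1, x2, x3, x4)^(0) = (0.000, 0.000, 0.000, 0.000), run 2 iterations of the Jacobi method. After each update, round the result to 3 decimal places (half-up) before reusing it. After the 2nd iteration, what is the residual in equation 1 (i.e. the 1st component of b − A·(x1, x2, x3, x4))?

0.691

Iteration 1:
  x1 = (3 - (2)·0.000 - (-1)·0.000 - (-2)·0.000) / (7) = 0.429
  x2 = (-11 - (2)·0.000 - (-2)·0.000 - (-1)·0.000) / (8) = -1.375
  x3 = (-1 - (2)·0.000 - (-4)·0.000 - (1)·0.000) / (8) = -0.125
  x4 = (-9 - (-1)·0.000 - (4)·0.000 - (-3)·0.000) / (12) = -0.750
Iteration 2:
  x1 = (3 - (2)·-1.375 - (-1)·-0.125 - (-2)·-0.750) / (7) = 0.589
  x2 = (-11 - (2)·0.429 - (-2)·-0.125 - (-1)·-0.750) / (8) = -1.607
  x3 = (-1 - (2)·0.429 - (-4)·-1.375 - (1)·-0.750) / (8) = -0.826
  x4 = (-9 - (-1)·0.429 - (4)·-1.375 - (-3)·-0.125) / (12) = -0.287
Residual b − A·x = (0.691, -1.261, -1.711, -1.017)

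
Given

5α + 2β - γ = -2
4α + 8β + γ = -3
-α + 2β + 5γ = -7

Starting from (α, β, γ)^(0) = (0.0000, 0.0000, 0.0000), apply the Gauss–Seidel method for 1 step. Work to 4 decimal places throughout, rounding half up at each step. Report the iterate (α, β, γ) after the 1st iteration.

(-0.4000, -0.1750, -1.4100)

Iteration 1:
  α = (-2 - (2)·0.0000 - (-1)·0.0000) / (5) = -0.4000
  β = (-3 - (4)·-0.4000 - (1)·0.0000) / (8) = -0.1750
  γ = (-7 - (-1)·-0.4000 - (2)·-0.1750) / (5) = -1.4100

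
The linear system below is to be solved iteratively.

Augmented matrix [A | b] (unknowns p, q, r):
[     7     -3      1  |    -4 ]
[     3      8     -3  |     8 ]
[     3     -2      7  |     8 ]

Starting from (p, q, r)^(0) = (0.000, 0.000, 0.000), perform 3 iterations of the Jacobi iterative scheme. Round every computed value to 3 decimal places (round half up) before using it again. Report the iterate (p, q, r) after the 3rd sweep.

Iteration 1:
  p = (-4 - (-3)·0.000 - (1)·0.000) / (7) = -0.571
  q = (8 - (3)·0.000 - (-3)·0.000) / (8) = 1.000
  r = (8 - (3)·0.000 - (-2)·0.000) / (7) = 1.143
Iteration 2:
  p = (-4 - (-3)·1.000 - (1)·1.143) / (7) = -0.306
  q = (8 - (3)·-0.571 - (-3)·1.143) / (8) = 1.643
  r = (8 - (3)·-0.571 - (-2)·1.000) / (7) = 1.673
Iteration 3:
  p = (-4 - (-3)·1.643 - (1)·1.673) / (7) = -0.106
  q = (8 - (3)·-0.306 - (-3)·1.673) / (8) = 1.742
  r = (8 - (3)·-0.306 - (-2)·1.643) / (7) = 1.743

(-0.106, 1.742, 1.743)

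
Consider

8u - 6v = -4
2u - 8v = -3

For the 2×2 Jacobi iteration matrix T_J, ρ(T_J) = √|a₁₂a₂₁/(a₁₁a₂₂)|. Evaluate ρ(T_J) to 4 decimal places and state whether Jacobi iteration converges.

a₁₂a₂₁/(a₁₁a₂₂) = (-6)·(2) / ((8)·(-8)) = 0.187500
ρ = √|0.187500| = √0.187500 = 0.4330
ρ < 1, so Jacobi converges

0.4330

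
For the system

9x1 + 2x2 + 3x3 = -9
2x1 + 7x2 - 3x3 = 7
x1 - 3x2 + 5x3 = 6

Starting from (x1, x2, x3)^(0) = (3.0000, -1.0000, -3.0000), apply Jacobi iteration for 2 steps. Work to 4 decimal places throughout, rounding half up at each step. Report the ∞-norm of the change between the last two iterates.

Iteration 1:
  x1 = (-9 - (2)·-1.0000 - (3)·-3.0000) / (9) = 0.2222
  x2 = (7 - (2)·3.0000 - (-3)·-3.0000) / (7) = -1.1429
  x3 = (6 - (1)·3.0000 - (-3)·-1.0000) / (5) = 0.0000
Iteration 2:
  x1 = (-9 - (2)·-1.1429 - (3)·0.0000) / (9) = -0.7460
  x2 = (7 - (2)·0.2222 - (-3)·0.0000) / (7) = 0.9365
  x3 = (6 - (1)·0.2222 - (-3)·-1.1429) / (5) = 0.4698
Change: (-0.9682, 2.0794, 0.4698) → max |·| = 2.0794

2.0794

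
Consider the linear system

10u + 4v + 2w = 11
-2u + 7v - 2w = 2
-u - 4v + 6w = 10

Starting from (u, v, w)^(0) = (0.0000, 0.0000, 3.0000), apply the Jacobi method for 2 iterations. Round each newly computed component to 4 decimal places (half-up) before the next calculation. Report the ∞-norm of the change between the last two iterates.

0.8452

Iteration 1:
  u = (11 - (4)·0.0000 - (2)·3.0000) / (10) = 0.5000
  v = (2 - (-2)·0.0000 - (-2)·3.0000) / (7) = 1.1429
  w = (10 - (-1)·0.0000 - (-4)·0.0000) / (6) = 1.6667
Iteration 2:
  u = (11 - (4)·1.1429 - (2)·1.6667) / (10) = 0.3095
  v = (2 - (-2)·0.5000 - (-2)·1.6667) / (7) = 0.9048
  w = (10 - (-1)·0.5000 - (-4)·1.1429) / (6) = 2.5119
Change: (-0.1905, -0.2381, 0.8452) → max |·| = 0.8452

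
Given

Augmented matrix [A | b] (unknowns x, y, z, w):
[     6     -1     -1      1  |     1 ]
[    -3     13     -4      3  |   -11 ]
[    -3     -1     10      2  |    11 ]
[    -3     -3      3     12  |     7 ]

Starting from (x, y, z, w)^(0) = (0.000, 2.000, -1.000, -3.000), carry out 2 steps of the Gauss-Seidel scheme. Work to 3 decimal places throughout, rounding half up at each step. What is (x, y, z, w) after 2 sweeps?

Iteration 1:
  x = (1 - (-1)·2.000 - (-1)·-1.000 - (1)·-3.000) / (6) = 0.833
  y = (-11 - (-3)·0.833 - (-4)·-1.000 - (3)·-3.000) / (13) = -0.269
  z = (11 - (-3)·0.833 - (-1)·-0.269 - (2)·-3.000) / (10) = 1.923
  w = (7 - (-3)·0.833 - (-3)·-0.269 - (3)·1.923) / (12) = 0.244
Iteration 2:
  x = (1 - (-1)·-0.269 - (-1)·1.923 - (1)·0.244) / (6) = 0.402
  y = (-11 - (-3)·0.402 - (-4)·1.923 - (3)·0.244) / (13) = -0.218
  z = (11 - (-3)·0.402 - (-1)·-0.218 - (2)·0.244) / (10) = 1.150
  w = (7 - (-3)·0.402 - (-3)·-0.218 - (3)·1.150) / (12) = 0.342

(0.402, -0.218, 1.150, 0.342)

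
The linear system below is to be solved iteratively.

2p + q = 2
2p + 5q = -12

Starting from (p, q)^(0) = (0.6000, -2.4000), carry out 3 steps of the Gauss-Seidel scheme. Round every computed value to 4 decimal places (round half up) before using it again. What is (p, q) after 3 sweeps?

Iteration 1:
  p = (2 - (1)·-2.4000) / (2) = 2.2000
  q = (-12 - (2)·2.2000) / (5) = -3.2800
Iteration 2:
  p = (2 - (1)·-3.2800) / (2) = 2.6400
  q = (-12 - (2)·2.6400) / (5) = -3.4560
Iteration 3:
  p = (2 - (1)·-3.4560) / (2) = 2.7280
  q = (-12 - (2)·2.7280) / (5) = -3.4912

(2.7280, -3.4912)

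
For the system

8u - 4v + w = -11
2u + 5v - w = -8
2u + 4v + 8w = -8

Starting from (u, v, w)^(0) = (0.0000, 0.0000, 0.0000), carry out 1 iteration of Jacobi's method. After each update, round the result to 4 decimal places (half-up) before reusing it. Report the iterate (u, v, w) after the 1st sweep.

(-1.3750, -1.6000, -1.0000)

Iteration 1:
  u = (-11 - (-4)·0.0000 - (1)·0.0000) / (8) = -1.3750
  v = (-8 - (2)·0.0000 - (-1)·0.0000) / (5) = -1.6000
  w = (-8 - (2)·0.0000 - (4)·0.0000) / (8) = -1.0000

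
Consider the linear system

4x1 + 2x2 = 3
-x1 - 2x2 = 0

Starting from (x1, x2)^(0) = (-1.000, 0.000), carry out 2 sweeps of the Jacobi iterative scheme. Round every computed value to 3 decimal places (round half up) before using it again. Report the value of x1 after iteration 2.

0.500

Iteration 1:
  x1 = (3 - (2)·0.000) / (4) = 0.750
  x2 = (0 - (-1)·-1.000) / (-2) = 0.500
Iteration 2:
  x1 = (3 - (2)·0.500) / (4) = 0.500
  x2 = (0 - (-1)·0.750) / (-2) = -0.375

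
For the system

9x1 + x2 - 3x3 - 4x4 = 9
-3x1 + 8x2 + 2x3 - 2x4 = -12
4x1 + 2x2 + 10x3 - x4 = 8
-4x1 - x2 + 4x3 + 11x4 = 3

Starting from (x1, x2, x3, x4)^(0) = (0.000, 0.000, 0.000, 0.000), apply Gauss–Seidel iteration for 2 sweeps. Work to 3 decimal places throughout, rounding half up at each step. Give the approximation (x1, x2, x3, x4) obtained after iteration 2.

Iteration 1:
  x1 = (9 - (1)·0.000 - (-3)·0.000 - (-4)·0.000) / (9) = 1.000
  x2 = (-12 - (-3)·1.000 - (2)·0.000 - (-2)·0.000) / (8) = -1.125
  x3 = (8 - (4)·1.000 - (2)·-1.125 - (-1)·0.000) / (10) = 0.625
  x4 = (3 - (-4)·1.000 - (-1)·-1.125 - (4)·0.625) / (11) = 0.307
Iteration 2:
  x1 = (9 - (1)·-1.125 - (-3)·0.625 - (-4)·0.307) / (9) = 1.470
  x2 = (-12 - (-3)·1.470 - (2)·0.625 - (-2)·0.307) / (8) = -1.028
  x3 = (8 - (4)·1.470 - (2)·-1.028 - (-1)·0.307) / (10) = 0.448
  x4 = (3 - (-4)·1.470 - (-1)·-1.028 - (4)·0.448) / (11) = 0.551

(1.470, -1.028, 0.448, 0.551)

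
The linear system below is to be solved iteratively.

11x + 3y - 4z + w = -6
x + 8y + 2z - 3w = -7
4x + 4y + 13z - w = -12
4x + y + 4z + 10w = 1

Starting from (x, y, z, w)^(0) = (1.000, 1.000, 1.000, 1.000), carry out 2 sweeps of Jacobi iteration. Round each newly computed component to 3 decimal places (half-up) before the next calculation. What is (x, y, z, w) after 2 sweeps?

(-0.766, -0.741, -0.548, 0.990)

Iteration 1:
  x = (-6 - (3)·1.000 - (-4)·1.000 - (1)·1.000) / (11) = -0.545
  y = (-7 - (1)·1.000 - (2)·1.000 - (-3)·1.000) / (8) = -0.875
  z = (-12 - (4)·1.000 - (4)·1.000 - (-1)·1.000) / (13) = -1.462
  w = (1 - (4)·1.000 - (1)·1.000 - (4)·1.000) / (10) = -0.800
Iteration 2:
  x = (-6 - (3)·-0.875 - (-4)·-1.462 - (1)·-0.800) / (11) = -0.766
  y = (-7 - (1)·-0.545 - (2)·-1.462 - (-3)·-0.800) / (8) = -0.741
  z = (-12 - (4)·-0.545 - (4)·-0.875 - (-1)·-0.800) / (13) = -0.548
  w = (1 - (4)·-0.545 - (1)·-0.875 - (4)·-1.462) / (10) = 0.990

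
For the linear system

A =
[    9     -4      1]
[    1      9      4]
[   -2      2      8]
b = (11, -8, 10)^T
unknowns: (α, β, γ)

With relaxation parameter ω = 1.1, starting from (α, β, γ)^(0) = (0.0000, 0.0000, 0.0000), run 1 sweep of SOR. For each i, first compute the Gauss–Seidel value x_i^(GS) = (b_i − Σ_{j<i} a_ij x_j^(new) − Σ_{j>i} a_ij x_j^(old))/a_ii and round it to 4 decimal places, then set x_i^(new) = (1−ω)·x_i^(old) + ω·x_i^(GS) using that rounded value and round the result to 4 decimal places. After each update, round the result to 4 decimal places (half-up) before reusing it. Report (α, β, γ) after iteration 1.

Iteration 1:
  α: GS value = (11 - (-4)·0.0000 - (1)·0.0000) / (9) = 1.2222;  α ← (1−ω)·0.0000 + ω·1.2222 = 1.3444
  β: GS value = (-8 - (1)·1.3444 - (4)·0.0000) / (9) = -1.0383;  β ← (1−ω)·0.0000 + ω·-1.0383 = -1.1421
  γ: GS value = (10 - (-2)·1.3444 - (2)·-1.1421) / (8) = 1.8716;  γ ← (1−ω)·0.0000 + ω·1.8716 = 2.0588

(1.3444, -1.1421, 2.0588)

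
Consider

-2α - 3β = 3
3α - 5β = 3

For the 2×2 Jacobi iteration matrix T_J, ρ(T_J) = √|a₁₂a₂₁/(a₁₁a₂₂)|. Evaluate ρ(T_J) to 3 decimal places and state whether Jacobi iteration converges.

0.949

a₁₂a₂₁/(a₁₁a₂₂) = (-3)·(3) / ((-2)·(-5)) = -0.900000
ρ = √|-0.900000| = √0.900000 = 0.949
ρ < 1, so Jacobi converges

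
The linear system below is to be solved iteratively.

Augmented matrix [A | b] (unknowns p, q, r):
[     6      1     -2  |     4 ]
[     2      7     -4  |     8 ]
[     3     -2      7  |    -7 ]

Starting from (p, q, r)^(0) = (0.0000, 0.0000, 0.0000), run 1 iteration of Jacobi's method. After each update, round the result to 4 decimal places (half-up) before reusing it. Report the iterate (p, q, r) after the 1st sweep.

(0.6667, 1.1429, -1.0000)

Iteration 1:
  p = (4 - (1)·0.0000 - (-2)·0.0000) / (6) = 0.6667
  q = (8 - (2)·0.0000 - (-4)·0.0000) / (7) = 1.1429
  r = (-7 - (3)·0.0000 - (-2)·0.0000) / (7) = -1.0000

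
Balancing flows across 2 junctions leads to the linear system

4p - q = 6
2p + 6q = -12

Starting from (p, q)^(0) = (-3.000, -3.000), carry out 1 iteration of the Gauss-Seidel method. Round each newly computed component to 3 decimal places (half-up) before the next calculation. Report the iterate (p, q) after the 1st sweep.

(0.750, -2.250)

Iteration 1:
  p = (6 - (-1)·-3.000) / (4) = 0.750
  q = (-12 - (2)·0.750) / (6) = -2.250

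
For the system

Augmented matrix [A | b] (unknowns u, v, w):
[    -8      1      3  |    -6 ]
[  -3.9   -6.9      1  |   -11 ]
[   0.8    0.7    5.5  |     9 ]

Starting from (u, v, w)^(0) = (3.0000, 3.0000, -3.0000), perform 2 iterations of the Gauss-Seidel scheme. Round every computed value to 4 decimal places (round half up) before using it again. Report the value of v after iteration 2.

0.9886

Iteration 1:
  u = (-6 - (1)·3.0000 - (3)·-3.0000) / (-8) = 0.0000
  v = (-11 - (-3.9)·0.0000 - (1)·-3.0000) / (-6.9) = 1.1594
  w = (9 - (0.8)·0.0000 - (0.7)·1.1594) / (5.5) = 1.4888
Iteration 2:
  u = (-6 - (1)·1.1594 - (3)·1.4888) / (-8) = 1.4532
  v = (-11 - (-3.9)·1.4532 - (1)·1.4888) / (-6.9) = 0.9886
  w = (9 - (0.8)·1.4532 - (0.7)·0.9886) / (5.5) = 1.2992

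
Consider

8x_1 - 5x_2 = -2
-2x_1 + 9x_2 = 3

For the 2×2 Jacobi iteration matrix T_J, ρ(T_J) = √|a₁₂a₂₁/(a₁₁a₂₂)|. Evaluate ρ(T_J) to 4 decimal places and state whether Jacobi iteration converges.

0.3727

a₁₂a₂₁/(a₁₁a₂₂) = (-5)·(-2) / ((8)·(9)) = 0.138889
ρ = √|0.138889| = √0.138889 = 0.3727
ρ < 1, so Jacobi converges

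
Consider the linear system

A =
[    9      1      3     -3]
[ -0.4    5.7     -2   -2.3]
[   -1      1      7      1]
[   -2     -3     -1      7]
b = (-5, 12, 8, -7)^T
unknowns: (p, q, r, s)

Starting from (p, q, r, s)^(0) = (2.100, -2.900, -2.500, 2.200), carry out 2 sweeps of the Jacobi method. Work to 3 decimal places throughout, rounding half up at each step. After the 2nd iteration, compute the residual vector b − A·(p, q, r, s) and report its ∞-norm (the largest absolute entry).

8.784

Iteration 1:
  p = (-5 - (1)·-2.900 - (3)·-2.500 - (-3)·2.200) / (9) = 1.333
  q = (12 - (-0.4)·2.100 - (-2)·-2.500 - (-2.3)·2.200) / (5.7) = 2.263
  r = (8 - (-1)·2.100 - (1)·-2.900 - (1)·2.200) / (7) = 1.543
  s = (-7 - (-2)·2.100 - (-3)·-2.900 - (-1)·-2.500) / (7) = -2.000
Iteration 2:
  p = (-5 - (1)·2.263 - (3)·1.543 - (-3)·-2.000) / (9) = -1.988
  q = (12 - (-0.4)·1.333 - (-2)·1.543 - (-2.3)·-2.000) / (5.7) = 1.933
  r = (8 - (-1)·1.333 - (1)·2.263 - (1)·-2.000) / (7) = 1.296
  s = (-7 - (-2)·1.333 - (-3)·2.263 - (-1)·1.543) / (7) = 0.571
Residual b − A·x = (8.784, 4.092, -5.564, -7.878); ∞-norm = 8.784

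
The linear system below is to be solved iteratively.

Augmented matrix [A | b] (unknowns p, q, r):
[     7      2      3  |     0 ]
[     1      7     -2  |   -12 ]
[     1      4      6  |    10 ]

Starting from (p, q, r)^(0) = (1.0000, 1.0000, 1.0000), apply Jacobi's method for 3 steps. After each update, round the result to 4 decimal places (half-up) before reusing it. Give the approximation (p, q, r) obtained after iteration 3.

Iteration 1:
  p = (0 - (2)·1.0000 - (3)·1.0000) / (7) = -0.7143
  q = (-12 - (1)·1.0000 - (-2)·1.0000) / (7) = -1.5714
  r = (10 - (1)·1.0000 - (4)·1.0000) / (6) = 0.8333
Iteration 2:
  p = (0 - (2)·-1.5714 - (3)·0.8333) / (7) = 0.0918
  q = (-12 - (1)·-0.7143 - (-2)·0.8333) / (7) = -1.3742
  r = (10 - (1)·-0.7143 - (4)·-1.5714) / (6) = 2.8333
Iteration 3:
  p = (0 - (2)·-1.3742 - (3)·2.8333) / (7) = -0.8216
  q = (-12 - (1)·0.0918 - (-2)·2.8333) / (7) = -0.9179
  r = (10 - (1)·0.0918 - (4)·-1.3742) / (6) = 2.5675

(-0.8216, -0.9179, 2.5675)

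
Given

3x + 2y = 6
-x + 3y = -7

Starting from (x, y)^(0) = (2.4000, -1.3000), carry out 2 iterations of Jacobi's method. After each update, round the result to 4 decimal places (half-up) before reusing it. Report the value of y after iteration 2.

Iteration 1:
  x = (6 - (2)·-1.3000) / (3) = 2.8667
  y = (-7 - (-1)·2.4000) / (3) = -1.5333
Iteration 2:
  x = (6 - (2)·-1.5333) / (3) = 3.0222
  y = (-7 - (-1)·2.8667) / (3) = -1.3778

-1.3778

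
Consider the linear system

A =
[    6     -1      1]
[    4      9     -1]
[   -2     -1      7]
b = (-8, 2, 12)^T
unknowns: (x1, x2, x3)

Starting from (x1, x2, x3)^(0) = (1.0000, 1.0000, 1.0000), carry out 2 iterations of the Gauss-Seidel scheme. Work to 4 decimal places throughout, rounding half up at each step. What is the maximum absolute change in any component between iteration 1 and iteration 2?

0.0917

Iteration 1:
  x1 = (-8 - (-1)·1.0000 - (1)·1.0000) / (6) = -1.3333
  x2 = (2 - (4)·-1.3333 - (-1)·1.0000) / (9) = 0.9259
  x3 = (12 - (-2)·-1.3333 - (-1)·0.9259) / (7) = 1.4656
Iteration 2:
  x1 = (-8 - (-1)·0.9259 - (1)·1.4656) / (6) = -1.4233
  x2 = (2 - (4)·-1.4233 - (-1)·1.4656) / (9) = 1.0176
  x3 = (12 - (-2)·-1.4233 - (-1)·1.0176) / (7) = 1.4530
Change: (-0.0900, 0.0917, -0.0126) → max |·| = 0.0917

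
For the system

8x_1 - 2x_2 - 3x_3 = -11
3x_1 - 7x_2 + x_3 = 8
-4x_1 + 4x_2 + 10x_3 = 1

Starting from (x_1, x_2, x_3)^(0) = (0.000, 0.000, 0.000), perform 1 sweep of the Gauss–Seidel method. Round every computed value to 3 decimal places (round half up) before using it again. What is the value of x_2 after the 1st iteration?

Iteration 1:
  x_1 = (-11 - (-2)·0.000 - (-3)·0.000) / (8) = -1.375
  x_2 = (8 - (3)·-1.375 - (1)·0.000) / (-7) = -1.732
  x_3 = (1 - (-4)·-1.375 - (4)·-1.732) / (10) = 0.243

-1.732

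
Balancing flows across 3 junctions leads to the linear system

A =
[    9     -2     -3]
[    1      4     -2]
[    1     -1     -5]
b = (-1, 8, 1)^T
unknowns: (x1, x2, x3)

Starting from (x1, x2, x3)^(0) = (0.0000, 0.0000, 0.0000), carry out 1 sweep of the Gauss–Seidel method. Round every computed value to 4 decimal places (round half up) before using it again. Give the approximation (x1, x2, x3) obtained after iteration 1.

Iteration 1:
  x1 = (-1 - (-2)·0.0000 - (-3)·0.0000) / (9) = -0.1111
  x2 = (8 - (1)·-0.1111 - (-2)·0.0000) / (4) = 2.0278
  x3 = (1 - (1)·-0.1111 - (-1)·2.0278) / (-5) = -0.6278

(-0.1111, 2.0278, -0.6278)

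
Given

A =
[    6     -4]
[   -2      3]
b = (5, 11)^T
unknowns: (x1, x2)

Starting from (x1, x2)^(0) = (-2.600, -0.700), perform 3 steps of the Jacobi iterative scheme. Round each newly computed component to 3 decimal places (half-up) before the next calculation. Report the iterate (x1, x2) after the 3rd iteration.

Iteration 1:
  x1 = (5 - (-4)·-0.700) / (6) = 0.367
  x2 = (11 - (-2)·-2.600) / (3) = 1.933
Iteration 2:
  x1 = (5 - (-4)·1.933) / (6) = 2.122
  x2 = (11 - (-2)·0.367) / (3) = 3.911
Iteration 3:
  x1 = (5 - (-4)·3.911) / (6) = 3.441
  x2 = (11 - (-2)·2.122) / (3) = 5.081

(3.441, 5.081)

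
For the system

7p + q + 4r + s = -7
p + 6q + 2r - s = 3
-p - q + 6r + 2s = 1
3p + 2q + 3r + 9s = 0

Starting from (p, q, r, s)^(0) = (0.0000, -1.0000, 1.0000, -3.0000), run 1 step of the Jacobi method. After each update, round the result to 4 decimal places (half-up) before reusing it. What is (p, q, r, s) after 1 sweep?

(-1.0000, -0.3333, 1.0000, -0.1111)

Iteration 1:
  p = (-7 - (1)·-1.0000 - (4)·1.0000 - (1)·-3.0000) / (7) = -1.0000
  q = (3 - (1)·0.0000 - (2)·1.0000 - (-1)·-3.0000) / (6) = -0.3333
  r = (1 - (-1)·0.0000 - (-1)·-1.0000 - (2)·-3.0000) / (6) = 1.0000
  s = (0 - (3)·0.0000 - (2)·-1.0000 - (3)·1.0000) / (9) = -0.1111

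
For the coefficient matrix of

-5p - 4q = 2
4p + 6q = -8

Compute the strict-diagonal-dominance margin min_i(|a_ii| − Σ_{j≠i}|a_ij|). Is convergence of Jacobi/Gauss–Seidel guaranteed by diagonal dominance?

1

row 1: |-5| − (4) = 1
row 2: |6| − (4) = 2
minimum over rows = 1 → strictly diagonally dominant (convergence guaranteed)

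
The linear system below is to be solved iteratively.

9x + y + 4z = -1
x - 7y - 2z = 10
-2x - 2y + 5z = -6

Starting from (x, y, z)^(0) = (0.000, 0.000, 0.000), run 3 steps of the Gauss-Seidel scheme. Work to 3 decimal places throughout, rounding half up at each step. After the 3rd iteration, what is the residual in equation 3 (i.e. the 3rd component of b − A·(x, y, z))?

0.001

Iteration 1:
  x = (-1 - (1)·0.000 - (4)·0.000) / (9) = -0.111
  y = (10 - (1)·-0.111 - (-2)·0.000) / (-7) = -1.444
  z = (-6 - (-2)·-0.111 - (-2)·-1.444) / (5) = -1.822
Iteration 2:
  x = (-1 - (1)·-1.444 - (4)·-1.822) / (9) = 0.859
  y = (10 - (1)·0.859 - (-2)·-1.822) / (-7) = -0.785
  z = (-6 - (-2)·0.859 - (-2)·-0.785) / (5) = -1.170
Iteration 3:
  x = (-1 - (1)·-0.785 - (4)·-1.170) / (9) = 0.496
  y = (10 - (1)·0.496 - (-2)·-1.170) / (-7) = -1.023
  z = (-6 - (-2)·0.496 - (-2)·-1.023) / (5) = -1.411
Residual b − A·x = (1.203, -0.479, 0.001)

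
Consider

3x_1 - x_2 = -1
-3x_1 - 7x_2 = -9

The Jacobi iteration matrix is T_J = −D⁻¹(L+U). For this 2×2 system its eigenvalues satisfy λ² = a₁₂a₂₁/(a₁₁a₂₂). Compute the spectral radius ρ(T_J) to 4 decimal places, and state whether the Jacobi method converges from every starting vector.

a₁₂a₂₁/(a₁₁a₂₂) = (-1)·(-3) / ((3)·(-7)) = -0.142857
ρ = √|-0.142857| = √0.142857 = 0.3780
ρ < 1, so Jacobi converges

0.3780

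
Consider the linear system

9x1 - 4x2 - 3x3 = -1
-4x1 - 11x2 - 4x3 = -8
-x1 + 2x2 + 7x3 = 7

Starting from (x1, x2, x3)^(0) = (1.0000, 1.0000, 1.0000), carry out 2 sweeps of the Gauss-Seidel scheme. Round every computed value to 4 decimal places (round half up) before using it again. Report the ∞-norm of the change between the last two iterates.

Iteration 1:
  x1 = (-1 - (-4)·1.0000 - (-3)·1.0000) / (9) = 0.6667
  x2 = (-8 - (-4)·0.6667 - (-4)·1.0000) / (-11) = 0.1212
  x3 = (7 - (-1)·0.6667 - (2)·0.1212) / (7) = 1.0606
Iteration 2:
  x1 = (-1 - (-4)·0.1212 - (-3)·1.0606) / (9) = 0.2963
  x2 = (-8 - (-4)·0.2963 - (-4)·1.0606) / (-11) = 0.2339
  x3 = (7 - (-1)·0.2963 - (2)·0.2339) / (7) = 0.9755
Change: (-0.3704, 0.1127, -0.0851) → max |·| = 0.3704

0.3704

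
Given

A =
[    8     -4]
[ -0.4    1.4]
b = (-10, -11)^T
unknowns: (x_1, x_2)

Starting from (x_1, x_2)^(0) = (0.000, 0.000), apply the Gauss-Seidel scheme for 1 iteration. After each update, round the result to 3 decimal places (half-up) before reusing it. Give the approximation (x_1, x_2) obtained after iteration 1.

Iteration 1:
  x_1 = (-10 - (-4)·0.000) / (8) = -1.250
  x_2 = (-11 - (-0.4)·-1.250) / (1.4) = -8.214

(-1.250, -8.214)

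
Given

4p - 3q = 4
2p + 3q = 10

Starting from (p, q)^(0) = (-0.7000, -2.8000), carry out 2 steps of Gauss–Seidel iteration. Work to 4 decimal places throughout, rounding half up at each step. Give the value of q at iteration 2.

Iteration 1:
  p = (4 - (-3)·-2.8000) / (4) = -1.1000
  q = (10 - (2)·-1.1000) / (3) = 4.0667
Iteration 2:
  p = (4 - (-3)·4.0667) / (4) = 4.0500
  q = (10 - (2)·4.0500) / (3) = 0.6333

0.6333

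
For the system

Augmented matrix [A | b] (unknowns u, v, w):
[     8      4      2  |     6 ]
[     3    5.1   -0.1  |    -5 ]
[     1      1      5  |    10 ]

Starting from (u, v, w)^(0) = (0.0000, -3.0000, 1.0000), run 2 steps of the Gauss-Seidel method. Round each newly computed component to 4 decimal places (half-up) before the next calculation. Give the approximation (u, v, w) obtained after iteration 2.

Iteration 1:
  u = (6 - (4)·-3.0000 - (2)·1.0000) / (8) = 2.0000
  v = (-5 - (3)·2.0000 - (-0.1)·1.0000) / (5.1) = -2.1373
  w = (10 - (1)·2.0000 - (1)·-2.1373) / (5) = 2.0275
Iteration 2:
  u = (6 - (4)·-2.1373 - (2)·2.0275) / (8) = 1.3118
  v = (-5 - (3)·1.3118 - (-0.1)·2.0275) / (5.1) = -1.7123
  w = (10 - (1)·1.3118 - (1)·-1.7123) / (5) = 2.0801

(1.3118, -1.7123, 2.0801)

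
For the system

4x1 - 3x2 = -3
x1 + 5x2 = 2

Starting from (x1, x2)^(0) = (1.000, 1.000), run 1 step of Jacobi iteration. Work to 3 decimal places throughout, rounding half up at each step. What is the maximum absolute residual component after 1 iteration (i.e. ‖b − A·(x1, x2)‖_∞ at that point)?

Iteration 1:
  x1 = (-3 - (-3)·1.000) / (4) = 0.000
  x2 = (2 - (1)·1.000) / (5) = 0.200
Residual b − A·x = (-2.400, 1.000); ∞-norm = 2.400

2.400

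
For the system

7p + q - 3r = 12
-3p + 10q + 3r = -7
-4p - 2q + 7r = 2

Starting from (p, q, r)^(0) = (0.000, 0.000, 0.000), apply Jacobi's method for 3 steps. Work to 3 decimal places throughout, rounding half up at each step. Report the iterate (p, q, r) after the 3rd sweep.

Iteration 1:
  p = (12 - (1)·0.000 - (-3)·0.000) / (7) = 1.714
  q = (-7 - (-3)·0.000 - (3)·0.000) / (10) = -0.700
  r = (2 - (-4)·0.000 - (-2)·0.000) / (7) = 0.286
Iteration 2:
  p = (12 - (1)·-0.700 - (-3)·0.286) / (7) = 1.937
  q = (-7 - (-3)·1.714 - (3)·0.286) / (10) = -0.272
  r = (2 - (-4)·1.714 - (-2)·-0.700) / (7) = 1.065
Iteration 3:
  p = (12 - (1)·-0.272 - (-3)·1.065) / (7) = 2.210
  q = (-7 - (-3)·1.937 - (3)·1.065) / (10) = -0.438
  r = (2 - (-4)·1.937 - (-2)·-0.272) / (7) = 1.315

(2.210, -0.438, 1.315)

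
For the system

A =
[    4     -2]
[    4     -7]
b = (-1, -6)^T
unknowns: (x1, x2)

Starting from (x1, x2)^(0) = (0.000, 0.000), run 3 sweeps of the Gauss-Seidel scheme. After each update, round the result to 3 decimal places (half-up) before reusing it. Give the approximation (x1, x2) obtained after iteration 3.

(0.209, 0.977)

Iteration 1:
  x1 = (-1 - (-2)·0.000) / (4) = -0.250
  x2 = (-6 - (4)·-0.250) / (-7) = 0.714
Iteration 2:
  x1 = (-1 - (-2)·0.714) / (4) = 0.107
  x2 = (-6 - (4)·0.107) / (-7) = 0.918
Iteration 3:
  x1 = (-1 - (-2)·0.918) / (4) = 0.209
  x2 = (-6 - (4)·0.209) / (-7) = 0.977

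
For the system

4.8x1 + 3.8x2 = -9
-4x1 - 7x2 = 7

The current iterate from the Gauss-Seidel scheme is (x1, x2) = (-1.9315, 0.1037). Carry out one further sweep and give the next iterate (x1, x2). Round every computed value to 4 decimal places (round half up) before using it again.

(-1.9571, 0.1183)

One sweep:
  x1 = (-9 - (3.8)·0.1037) / (4.8) = -1.9571
  x2 = (7 - (-4)·-1.9571) / (-7) = 0.1183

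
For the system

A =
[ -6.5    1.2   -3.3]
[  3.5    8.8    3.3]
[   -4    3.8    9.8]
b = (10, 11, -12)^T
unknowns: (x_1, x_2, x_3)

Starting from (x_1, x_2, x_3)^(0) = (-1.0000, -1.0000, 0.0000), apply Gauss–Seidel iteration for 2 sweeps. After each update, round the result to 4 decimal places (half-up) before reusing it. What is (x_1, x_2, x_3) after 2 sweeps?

(0.1785, 2.1833, -1.9982)

Iteration 1:
  x_1 = (10 - (1.2)·-1.0000 - (-3.3)·0.0000) / (-6.5) = -1.7231
  x_2 = (11 - (3.5)·-1.7231 - (3.3)·0.0000) / (8.8) = 1.9353
  x_3 = (-12 - (-4)·-1.7231 - (3.8)·1.9353) / (9.8) = -2.6782
Iteration 2:
  x_1 = (10 - (1.2)·1.9353 - (-3.3)·-2.6782) / (-6.5) = 0.1785
  x_2 = (11 - (3.5)·0.1785 - (3.3)·-2.6782) / (8.8) = 2.1833
  x_3 = (-12 - (-4)·0.1785 - (3.8)·2.1833) / (9.8) = -1.9982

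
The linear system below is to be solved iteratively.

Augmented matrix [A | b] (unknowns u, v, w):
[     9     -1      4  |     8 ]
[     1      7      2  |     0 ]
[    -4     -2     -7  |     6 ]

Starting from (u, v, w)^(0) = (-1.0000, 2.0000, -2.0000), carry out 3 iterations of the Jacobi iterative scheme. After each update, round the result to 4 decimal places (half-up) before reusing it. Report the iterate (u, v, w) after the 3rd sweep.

Iteration 1:
  u = (8 - (-1)·2.0000 - (4)·-2.0000) / (9) = 2.0000
  v = (0 - (1)·-1.0000 - (2)·-2.0000) / (7) = 0.7143
  w = (6 - (-4)·-1.0000 - (-2)·2.0000) / (-7) = -0.8571
Iteration 2:
  u = (8 - (-1)·0.7143 - (4)·-0.8571) / (9) = 1.3492
  v = (0 - (1)·2.0000 - (2)·-0.8571) / (7) = -0.0408
  w = (6 - (-4)·2.0000 - (-2)·0.7143) / (-7) = -2.2041
Iteration 3:
  u = (8 - (-1)·-0.0408 - (4)·-2.2041) / (9) = 1.8640
  v = (0 - (1)·1.3492 - (2)·-2.2041) / (7) = 0.4370
  w = (6 - (-4)·1.3492 - (-2)·-0.0408) / (-7) = -1.6165

(1.8640, 0.4370, -1.6165)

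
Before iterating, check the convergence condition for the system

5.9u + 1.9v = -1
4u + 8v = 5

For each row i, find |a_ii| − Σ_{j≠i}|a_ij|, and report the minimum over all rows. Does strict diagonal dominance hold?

4

row 1: |5.9| − (1.9) = 4
row 2: |8| − (4) = 4
minimum over rows = 4 → strictly diagonally dominant (convergence guaranteed)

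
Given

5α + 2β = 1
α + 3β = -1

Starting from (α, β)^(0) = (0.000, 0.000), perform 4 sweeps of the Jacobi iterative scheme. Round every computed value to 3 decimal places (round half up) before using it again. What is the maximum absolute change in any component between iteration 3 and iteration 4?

Iteration 1:
  α = (1 - (2)·0.000) / (5) = 0.200
  β = (-1 - (1)·0.000) / (3) = -0.333
Iteration 2:
  α = (1 - (2)·-0.333) / (5) = 0.333
  β = (-1 - (1)·0.200) / (3) = -0.400
Iteration 3:
  α = (1 - (2)·-0.400) / (5) = 0.360
  β = (-1 - (1)·0.333) / (3) = -0.444
Iteration 4:
  α = (1 - (2)·-0.444) / (5) = 0.378
  β = (-1 - (1)·0.360) / (3) = -0.453
Change: (0.018, -0.009) → max |·| = 0.018

0.018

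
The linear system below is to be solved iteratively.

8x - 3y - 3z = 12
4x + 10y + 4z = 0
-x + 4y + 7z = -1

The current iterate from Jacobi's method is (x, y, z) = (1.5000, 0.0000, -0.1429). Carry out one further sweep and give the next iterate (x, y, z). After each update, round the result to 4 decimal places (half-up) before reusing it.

One sweep:
  x = (12 - (-3)·0.0000 - (-3)·-0.1429) / (8) = 1.4464
  y = (0 - (4)·1.5000 - (4)·-0.1429) / (10) = -0.5428
  z = (-1 - (-1)·1.5000 - (4)·0.0000) / (7) = 0.0714

(1.4464, -0.5428, 0.0714)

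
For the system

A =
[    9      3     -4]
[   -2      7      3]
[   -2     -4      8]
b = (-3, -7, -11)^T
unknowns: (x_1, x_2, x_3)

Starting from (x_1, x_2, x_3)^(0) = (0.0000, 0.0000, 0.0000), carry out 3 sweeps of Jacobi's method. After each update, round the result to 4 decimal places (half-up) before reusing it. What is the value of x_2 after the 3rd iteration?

-0.3353

Iteration 1:
  x_1 = (-3 - (3)·0.0000 - (-4)·0.0000) / (9) = -0.3333
  x_2 = (-7 - (-2)·0.0000 - (3)·0.0000) / (7) = -1.0000
  x_3 = (-11 - (-2)·0.0000 - (-4)·0.0000) / (8) = -1.3750
Iteration 2:
  x_1 = (-3 - (3)·-1.0000 - (-4)·-1.3750) / (9) = -0.6111
  x_2 = (-7 - (-2)·-0.3333 - (3)·-1.3750) / (7) = -0.5059
  x_3 = (-11 - (-2)·-0.3333 - (-4)·-1.0000) / (8) = -1.9583
Iteration 3:
  x_1 = (-3 - (3)·-0.5059 - (-4)·-1.9583) / (9) = -1.0351
  x_2 = (-7 - (-2)·-0.6111 - (3)·-1.9583) / (7) = -0.3353
  x_3 = (-11 - (-2)·-0.6111 - (-4)·-0.5059) / (8) = -1.7807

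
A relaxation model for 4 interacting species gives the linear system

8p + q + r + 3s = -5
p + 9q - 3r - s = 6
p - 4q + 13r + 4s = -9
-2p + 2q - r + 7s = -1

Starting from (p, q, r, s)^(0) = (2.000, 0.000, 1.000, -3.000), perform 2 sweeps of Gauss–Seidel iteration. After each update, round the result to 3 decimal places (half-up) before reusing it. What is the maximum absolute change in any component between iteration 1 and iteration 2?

1.068

Iteration 1:
  p = (-5 - (1)·0.000 - (1)·1.000 - (3)·-3.000) / (8) = 0.375
  q = (6 - (1)·0.375 - (-3)·1.000 - (-1)·-3.000) / (9) = 0.625
  r = (-9 - (1)·0.375 - (-4)·0.625 - (4)·-3.000) / (13) = 0.394
  s = (-1 - (-2)·0.375 - (2)·0.625 - (-1)·0.394) / (7) = -0.158
Iteration 2:
  p = (-5 - (1)·0.625 - (1)·0.394 - (3)·-0.158) / (8) = -0.693
  q = (6 - (1)·-0.693 - (-3)·0.394 - (-1)·-0.158) / (9) = 0.857
  r = (-9 - (1)·-0.693 - (-4)·0.857 - (4)·-0.158) / (13) = -0.327
  s = (-1 - (-2)·-0.693 - (2)·0.857 - (-1)·-0.327) / (7) = -0.632
Change: (-1.068, 0.232, -0.721, -0.474) → max |·| = 1.068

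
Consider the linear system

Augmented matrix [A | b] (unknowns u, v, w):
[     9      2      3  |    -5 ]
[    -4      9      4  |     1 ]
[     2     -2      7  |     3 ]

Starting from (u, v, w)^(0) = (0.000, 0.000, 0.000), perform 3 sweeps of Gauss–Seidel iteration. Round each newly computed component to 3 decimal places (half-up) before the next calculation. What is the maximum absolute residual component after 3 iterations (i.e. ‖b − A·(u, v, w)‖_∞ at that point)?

0.089

Iteration 1:
  u = (-5 - (2)·0.000 - (3)·0.000) / (9) = -0.556
  v = (1 - (-4)·-0.556 - (4)·0.000) / (9) = -0.136
  w = (3 - (2)·-0.556 - (-2)·-0.136) / (7) = 0.549
Iteration 2:
  u = (-5 - (2)·-0.136 - (3)·0.549) / (9) = -0.708
  v = (1 - (-4)·-0.708 - (4)·0.549) / (9) = -0.448
  w = (3 - (2)·-0.708 - (-2)·-0.448) / (7) = 0.503
Iteration 3:
  u = (-5 - (2)·-0.448 - (3)·0.503) / (9) = -0.624
  v = (1 - (-4)·-0.624 - (4)·0.503) / (9) = -0.390
  w = (3 - (2)·-0.624 - (-2)·-0.390) / (7) = 0.495
Residual b − A·x = (-0.089, 0.034, 0.003); ∞-norm = 0.089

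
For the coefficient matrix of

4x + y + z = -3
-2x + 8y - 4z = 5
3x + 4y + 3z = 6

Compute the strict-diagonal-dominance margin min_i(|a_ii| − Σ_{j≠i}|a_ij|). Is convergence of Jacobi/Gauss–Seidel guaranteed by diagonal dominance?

-4

row 1: |4| − (1+1) = 2
row 2: |8| − (2+4) = 2
row 3: |3| − (3+4) = -4
minimum over rows = -4 → not strictly diagonally dominant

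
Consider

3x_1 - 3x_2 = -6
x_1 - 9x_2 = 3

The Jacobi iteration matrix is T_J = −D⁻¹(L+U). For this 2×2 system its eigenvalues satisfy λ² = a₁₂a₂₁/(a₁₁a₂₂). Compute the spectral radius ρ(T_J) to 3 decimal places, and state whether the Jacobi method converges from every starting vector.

0.333

a₁₂a₂₁/(a₁₁a₂₂) = (-3)·(1) / ((3)·(-9)) = 0.111111
ρ = √|0.111111| = √0.111111 = 0.333
ρ < 1, so Jacobi converges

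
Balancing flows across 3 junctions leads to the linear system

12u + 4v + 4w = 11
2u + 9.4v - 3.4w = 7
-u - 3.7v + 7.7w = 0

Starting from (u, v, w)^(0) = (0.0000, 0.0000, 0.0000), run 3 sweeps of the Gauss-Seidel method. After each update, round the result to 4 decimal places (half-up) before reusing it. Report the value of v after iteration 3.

0.7940

Iteration 1:
  u = (11 - (4)·0.0000 - (4)·0.0000) / (12) = 0.9167
  v = (7 - (2)·0.9167 - (-3.4)·0.0000) / (9.4) = 0.5496
  w = (0 - (-1)·0.9167 - (-3.7)·0.5496) / (7.7) = 0.3831
Iteration 2:
  u = (11 - (4)·0.5496 - (4)·0.3831) / (12) = 0.6058
  v = (7 - (2)·0.6058 - (-3.4)·0.3831) / (9.4) = 0.7544
  w = (0 - (-1)·0.6058 - (-3.7)·0.7544) / (7.7) = 0.4412
Iteration 3:
  u = (11 - (4)·0.7544 - (4)·0.4412) / (12) = 0.5181
  v = (7 - (2)·0.5181 - (-3.4)·0.4412) / (9.4) = 0.7940
  w = (0 - (-1)·0.5181 - (-3.7)·0.7940) / (7.7) = 0.4488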